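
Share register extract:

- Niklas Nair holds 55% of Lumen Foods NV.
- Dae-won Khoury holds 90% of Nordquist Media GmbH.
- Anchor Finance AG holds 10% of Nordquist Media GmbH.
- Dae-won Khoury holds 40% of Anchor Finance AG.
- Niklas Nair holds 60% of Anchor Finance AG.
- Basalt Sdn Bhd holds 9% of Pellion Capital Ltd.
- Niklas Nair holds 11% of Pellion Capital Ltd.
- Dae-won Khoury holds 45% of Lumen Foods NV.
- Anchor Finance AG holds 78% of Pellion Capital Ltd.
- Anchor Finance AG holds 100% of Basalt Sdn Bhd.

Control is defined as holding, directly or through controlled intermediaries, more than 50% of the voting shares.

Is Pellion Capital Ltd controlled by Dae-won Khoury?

No

Dae-won holds 90% of Nordquist, so Dae-won controls Nordquist.
Neither Dae-won nor any entity Dae-won controls holds any voting interest in Pellion.
So Dae-won does not control Pellion.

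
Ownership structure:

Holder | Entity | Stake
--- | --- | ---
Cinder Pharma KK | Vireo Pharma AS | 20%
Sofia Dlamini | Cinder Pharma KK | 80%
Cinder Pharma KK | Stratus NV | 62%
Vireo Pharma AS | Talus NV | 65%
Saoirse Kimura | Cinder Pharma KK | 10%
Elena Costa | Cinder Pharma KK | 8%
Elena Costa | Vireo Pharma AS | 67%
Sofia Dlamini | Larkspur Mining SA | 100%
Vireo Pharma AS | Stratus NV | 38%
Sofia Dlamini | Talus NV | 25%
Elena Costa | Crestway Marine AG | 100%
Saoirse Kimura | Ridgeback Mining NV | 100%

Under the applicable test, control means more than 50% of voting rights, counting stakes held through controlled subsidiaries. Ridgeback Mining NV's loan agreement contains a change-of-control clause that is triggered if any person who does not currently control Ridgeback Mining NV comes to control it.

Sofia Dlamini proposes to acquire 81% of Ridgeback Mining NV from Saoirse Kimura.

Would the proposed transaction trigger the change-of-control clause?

The purchase adds only to Sofia's holdings (Saoirse's stake shrinks), so Sofia is the only person who could newly come to control Ridgeback.
Sofia holds 80% of Cinder, so Sofia controls Cinder.
Cinder holds 62% of Stratus, so Sofia controls Stratus.
Sofia holds 100% of Larkspur, so Sofia controls Larkspur.
Neither Sofia nor any entity Sofia controls holds any voting interest in Ridgeback.
So before the transaction, Sofia does not control Ridgeback.
After the purchase, Sofia holds 81% of Ridgeback directly, and Saoirse's stake falls to 19%.
Sofia holds 81% of Ridgeback, so Sofia controls Ridgeback.
Sofia did not control Ridgeback before and does after, so the clause is triggered.

Yes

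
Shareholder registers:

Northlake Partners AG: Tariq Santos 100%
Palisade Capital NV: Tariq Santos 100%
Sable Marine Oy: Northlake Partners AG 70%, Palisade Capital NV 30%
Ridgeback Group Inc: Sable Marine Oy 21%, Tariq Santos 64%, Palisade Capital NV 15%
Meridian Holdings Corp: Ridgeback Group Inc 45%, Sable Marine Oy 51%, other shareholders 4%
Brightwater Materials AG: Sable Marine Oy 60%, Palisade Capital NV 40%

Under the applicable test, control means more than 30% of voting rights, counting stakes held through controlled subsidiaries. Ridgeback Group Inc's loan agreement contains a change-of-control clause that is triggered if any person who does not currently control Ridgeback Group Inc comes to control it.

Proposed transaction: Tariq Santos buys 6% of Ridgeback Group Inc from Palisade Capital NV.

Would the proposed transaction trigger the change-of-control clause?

The purchase adds only to Tariq's holdings (Palisade's stake shrinks), so Tariq is the only person who could newly come to control Ridgeback.
Tariq holds 100% of Northlake, so Tariq controls Northlake.
Tariq holds 100% of Palisade, so Tariq controls Palisade.
Northlake and Palisade together hold 70% + 30% = 100% of Sable, so Tariq controls Sable.
Sable and Tariq and Palisade together hold 21% + 64% + 15% = 100% of Ridgeback, so Tariq controls Ridgeback.
So Tariq already controls Ridgeback before the transaction.
After the purchase, Tariq's direct stake in Ridgeback rises to 64% + 6% = 70%, and Palisade's stake falls to 9%.
Tariq controlled Ridgeback already, so this is not a new person acquiring control; every other person's position is unchanged or reduced.
No new person acquires control, so the clause is not triggered.

No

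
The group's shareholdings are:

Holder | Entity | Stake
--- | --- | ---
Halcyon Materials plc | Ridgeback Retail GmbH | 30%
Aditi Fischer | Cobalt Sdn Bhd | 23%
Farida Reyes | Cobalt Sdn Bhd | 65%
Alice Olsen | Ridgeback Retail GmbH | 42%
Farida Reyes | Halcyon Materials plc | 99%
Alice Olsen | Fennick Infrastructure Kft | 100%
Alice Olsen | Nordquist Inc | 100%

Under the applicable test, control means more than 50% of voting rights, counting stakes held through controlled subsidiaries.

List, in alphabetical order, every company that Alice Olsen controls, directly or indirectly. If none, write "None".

Fennick Infrastructure Kft, Nordquist Inc

Alice holds 100% of Nordquist, so Alice controls Nordquist.
Alice holds 100% of Fennick, so Alice controls Fennick.
No other company's threshold is met.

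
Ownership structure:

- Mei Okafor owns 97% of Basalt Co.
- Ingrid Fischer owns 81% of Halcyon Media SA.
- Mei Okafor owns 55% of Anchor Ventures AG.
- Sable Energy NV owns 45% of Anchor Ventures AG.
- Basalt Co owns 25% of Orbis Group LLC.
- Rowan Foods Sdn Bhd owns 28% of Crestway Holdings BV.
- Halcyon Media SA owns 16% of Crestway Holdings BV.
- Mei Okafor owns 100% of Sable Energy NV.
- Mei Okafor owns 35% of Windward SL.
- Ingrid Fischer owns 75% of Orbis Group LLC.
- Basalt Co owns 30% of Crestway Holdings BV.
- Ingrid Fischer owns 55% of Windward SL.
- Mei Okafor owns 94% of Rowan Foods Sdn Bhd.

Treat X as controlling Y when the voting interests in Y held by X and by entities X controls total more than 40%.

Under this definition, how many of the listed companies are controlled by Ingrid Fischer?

Ingrid holds 81% of Halcyon, so Ingrid controls Halcyon.
Ingrid holds 55% of Windward, so Ingrid controls Windward.
Ingrid holds 75% of Orbis, so Ingrid controls Orbis.
No other company's threshold is met.
Ingrid controls 3 companies.

3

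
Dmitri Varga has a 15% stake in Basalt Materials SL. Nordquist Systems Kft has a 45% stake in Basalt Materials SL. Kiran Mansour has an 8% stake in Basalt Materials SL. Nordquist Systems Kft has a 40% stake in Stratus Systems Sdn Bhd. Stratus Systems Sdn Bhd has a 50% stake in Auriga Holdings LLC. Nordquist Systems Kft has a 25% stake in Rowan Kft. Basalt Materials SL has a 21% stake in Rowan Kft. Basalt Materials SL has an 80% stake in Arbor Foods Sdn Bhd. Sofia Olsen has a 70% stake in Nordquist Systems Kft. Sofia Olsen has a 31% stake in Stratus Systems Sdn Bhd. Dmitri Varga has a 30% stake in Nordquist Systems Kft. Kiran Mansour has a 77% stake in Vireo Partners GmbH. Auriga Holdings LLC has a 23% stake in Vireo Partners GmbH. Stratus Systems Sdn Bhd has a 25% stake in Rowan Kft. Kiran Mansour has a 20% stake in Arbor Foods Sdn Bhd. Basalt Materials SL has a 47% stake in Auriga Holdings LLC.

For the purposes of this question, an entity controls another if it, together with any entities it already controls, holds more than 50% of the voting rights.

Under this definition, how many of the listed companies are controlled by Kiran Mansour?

Kiran holds 77% of Vireo, so Kiran controls Vireo.
No other company's threshold is met.
Kiran controls 1 company.

1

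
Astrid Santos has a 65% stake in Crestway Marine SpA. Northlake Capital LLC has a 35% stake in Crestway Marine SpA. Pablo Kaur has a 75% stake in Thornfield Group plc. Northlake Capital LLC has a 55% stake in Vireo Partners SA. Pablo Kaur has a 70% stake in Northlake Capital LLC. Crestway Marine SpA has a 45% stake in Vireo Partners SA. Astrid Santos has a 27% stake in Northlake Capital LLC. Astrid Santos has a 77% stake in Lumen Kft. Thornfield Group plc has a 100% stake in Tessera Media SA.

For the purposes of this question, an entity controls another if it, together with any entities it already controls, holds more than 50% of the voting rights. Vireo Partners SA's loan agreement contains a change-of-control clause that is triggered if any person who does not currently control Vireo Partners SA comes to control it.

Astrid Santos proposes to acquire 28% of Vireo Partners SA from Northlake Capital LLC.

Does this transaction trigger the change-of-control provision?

Yes

The purchase adds only to Astrid's holdings (Northlake's stake shrinks), so Astrid is the only person who could newly come to control Vireo.
Astrid holds 77% of Lumen, so Astrid controls Lumen.
Astrid holds 65% of Crestway, so Astrid controls Crestway.
In Vireo, Astrid's side holds only 45%, not > 50%.
So before the transaction, Astrid does not control Vireo.
After the purchase, Astrid holds 28% of Vireo directly, and Northlake's stake falls to 27%.
Crestway and Astrid together hold 45% + 28% = 73% of Vireo, so Astrid controls Vireo.
Astrid did not control Vireo before and does after, so the clause is triggered.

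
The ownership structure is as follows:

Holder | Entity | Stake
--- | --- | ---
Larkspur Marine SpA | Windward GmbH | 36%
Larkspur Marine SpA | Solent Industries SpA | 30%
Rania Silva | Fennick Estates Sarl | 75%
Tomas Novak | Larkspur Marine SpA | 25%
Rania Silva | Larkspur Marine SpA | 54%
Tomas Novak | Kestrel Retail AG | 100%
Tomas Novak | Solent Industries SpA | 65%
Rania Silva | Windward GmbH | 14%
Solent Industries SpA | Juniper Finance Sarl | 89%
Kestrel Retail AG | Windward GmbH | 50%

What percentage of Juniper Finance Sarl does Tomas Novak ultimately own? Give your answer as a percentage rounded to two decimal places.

Tomas reaches Juniper along 2 paths.
Via Larkspur → Solent: 25% × 30% × 89% = 6.675%.
Via Solent: 65% × 89% = 57.85%.
Total: 6.675% + 57.85% = 64.525%.
Rounded: 64.53%.

64.53%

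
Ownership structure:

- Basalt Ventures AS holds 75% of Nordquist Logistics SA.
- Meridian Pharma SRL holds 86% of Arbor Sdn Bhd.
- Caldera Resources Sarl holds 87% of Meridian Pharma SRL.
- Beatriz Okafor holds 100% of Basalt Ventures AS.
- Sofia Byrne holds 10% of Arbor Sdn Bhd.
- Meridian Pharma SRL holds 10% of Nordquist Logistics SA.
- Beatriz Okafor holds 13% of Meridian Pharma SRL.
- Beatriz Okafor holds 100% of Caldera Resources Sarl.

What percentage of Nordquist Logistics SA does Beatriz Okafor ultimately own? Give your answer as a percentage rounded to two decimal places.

Beatriz reaches Nordquist along 3 paths.
Via Caldera → Meridian: 100% × 87% × 10% = 8.7%.
Via Meridian: 13% × 10% = 1.3%.
Via Basalt: 100% × 75% = 75%.
Total: 8.7% + 1.3% + 75% = 85%.
Rounded: 85.00%.

85.00%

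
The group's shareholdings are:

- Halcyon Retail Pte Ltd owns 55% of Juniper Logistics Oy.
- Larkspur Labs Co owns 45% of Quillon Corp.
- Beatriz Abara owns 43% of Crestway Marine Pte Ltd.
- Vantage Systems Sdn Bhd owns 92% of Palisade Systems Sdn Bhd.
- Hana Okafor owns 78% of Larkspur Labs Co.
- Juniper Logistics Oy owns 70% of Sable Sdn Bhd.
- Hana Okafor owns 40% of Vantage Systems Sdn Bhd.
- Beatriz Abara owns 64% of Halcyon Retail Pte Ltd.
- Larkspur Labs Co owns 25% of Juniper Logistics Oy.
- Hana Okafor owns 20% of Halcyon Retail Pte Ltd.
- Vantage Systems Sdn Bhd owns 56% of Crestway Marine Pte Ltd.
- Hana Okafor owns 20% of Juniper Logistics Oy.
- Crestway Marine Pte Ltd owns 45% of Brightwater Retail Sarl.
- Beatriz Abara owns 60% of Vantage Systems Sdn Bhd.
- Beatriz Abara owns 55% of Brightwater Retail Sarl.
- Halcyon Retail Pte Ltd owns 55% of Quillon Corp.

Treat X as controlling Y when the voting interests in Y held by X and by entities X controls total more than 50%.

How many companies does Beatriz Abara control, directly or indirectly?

Beatriz holds 64% of Halcyon, so Beatriz controls Halcyon.
Halcyon holds 55% of Juniper, so Beatriz controls Juniper.
Beatriz holds 60% of Vantage, so Beatriz controls Vantage.
Vantage holds 92% of Palisade, so Beatriz controls Palisade.
Beatriz and Vantage together hold 43% + 56% = 99% of Crestway, so Beatriz controls Crestway.
Crestway and Beatriz together hold 45% + 55% = 100% of Brightwater, so Beatriz controls Brightwater.
Halcyon holds 55% of Quillon, so Beatriz controls Quillon.
Juniper holds 70% of Sable, so Beatriz controls Sable.
No other company's threshold is met.
Beatriz controls 8 companies.

8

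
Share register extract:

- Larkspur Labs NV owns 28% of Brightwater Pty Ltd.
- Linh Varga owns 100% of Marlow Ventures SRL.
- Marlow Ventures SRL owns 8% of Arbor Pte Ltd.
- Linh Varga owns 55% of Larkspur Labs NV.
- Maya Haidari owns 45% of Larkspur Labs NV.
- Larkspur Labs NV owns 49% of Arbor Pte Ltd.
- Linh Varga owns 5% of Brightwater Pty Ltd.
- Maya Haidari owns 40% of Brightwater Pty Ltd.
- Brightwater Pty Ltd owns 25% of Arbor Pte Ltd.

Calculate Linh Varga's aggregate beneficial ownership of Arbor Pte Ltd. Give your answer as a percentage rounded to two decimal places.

40.05%

Linh reaches Arbor along 4 paths.
Via Larkspur → Brightwater: 55% × 28% × 25% = 3.85%.
Via Brightwater: 5% × 25% = 1.25%.
Via Marlow: 100% × 8% = 8%.
Via Larkspur: 55% × 49% = 26.95%.
Total: 3.85% + 1.25% + 8% + 26.95% = 40.05%.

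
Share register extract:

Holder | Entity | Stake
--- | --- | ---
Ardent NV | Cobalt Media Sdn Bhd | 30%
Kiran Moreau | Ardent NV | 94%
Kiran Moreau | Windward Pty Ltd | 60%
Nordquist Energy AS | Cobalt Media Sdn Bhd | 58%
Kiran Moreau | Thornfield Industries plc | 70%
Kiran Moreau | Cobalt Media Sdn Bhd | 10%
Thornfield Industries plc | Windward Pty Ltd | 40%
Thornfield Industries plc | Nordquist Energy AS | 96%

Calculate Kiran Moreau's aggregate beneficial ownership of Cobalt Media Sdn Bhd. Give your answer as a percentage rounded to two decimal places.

Kiran reaches Cobalt along 3 paths.
Via Thornfield → Nordquist: 70% × 96% × 58% = 38.976%.
Direct stake: 10% = 10%.
Via Ardent: 94% × 30% = 28.2%.
Total: 38.976% + 10% + 28.2% = 77.176%.
Rounded: 77.18%.

77.18%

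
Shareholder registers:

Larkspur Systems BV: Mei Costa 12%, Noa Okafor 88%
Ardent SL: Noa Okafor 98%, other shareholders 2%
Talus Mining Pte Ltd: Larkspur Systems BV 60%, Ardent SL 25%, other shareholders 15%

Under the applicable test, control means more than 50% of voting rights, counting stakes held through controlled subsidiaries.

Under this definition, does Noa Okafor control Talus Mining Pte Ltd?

Yes

Noa holds 88% of Larkspur, so Noa controls Larkspur.
Noa holds 98% of Ardent, so Noa controls Ardent.
Larkspur and Ardent together hold 60% + 25% = 85% of Talus, so Noa controls Talus.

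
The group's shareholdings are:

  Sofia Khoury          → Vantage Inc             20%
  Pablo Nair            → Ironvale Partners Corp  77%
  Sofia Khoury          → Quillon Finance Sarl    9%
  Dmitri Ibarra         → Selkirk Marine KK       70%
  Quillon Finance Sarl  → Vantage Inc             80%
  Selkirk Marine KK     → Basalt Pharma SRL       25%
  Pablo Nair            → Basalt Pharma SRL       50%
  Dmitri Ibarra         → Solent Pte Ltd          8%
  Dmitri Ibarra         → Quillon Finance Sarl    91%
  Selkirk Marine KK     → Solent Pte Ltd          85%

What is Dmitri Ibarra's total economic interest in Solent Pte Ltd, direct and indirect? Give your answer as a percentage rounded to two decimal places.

67.50%

Dmitri reaches Solent along 2 paths.
Via Selkirk: 70% × 85% = 59.5%.
Direct stake: 8% = 8%.
Total: 59.5% + 8% = 67.5%.
Rounded: 67.50%.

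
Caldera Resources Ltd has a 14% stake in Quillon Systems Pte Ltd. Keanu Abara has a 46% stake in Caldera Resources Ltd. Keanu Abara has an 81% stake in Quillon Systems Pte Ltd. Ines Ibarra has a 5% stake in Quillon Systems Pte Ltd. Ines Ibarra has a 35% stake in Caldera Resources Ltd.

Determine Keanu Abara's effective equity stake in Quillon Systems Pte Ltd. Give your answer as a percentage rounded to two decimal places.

Keanu reaches Quillon along 2 paths.
Via Caldera: 46% × 14% = 6.44%.
Direct stake: 81% = 81%.
Total: 6.44% + 81% = 87.44%.

87.44%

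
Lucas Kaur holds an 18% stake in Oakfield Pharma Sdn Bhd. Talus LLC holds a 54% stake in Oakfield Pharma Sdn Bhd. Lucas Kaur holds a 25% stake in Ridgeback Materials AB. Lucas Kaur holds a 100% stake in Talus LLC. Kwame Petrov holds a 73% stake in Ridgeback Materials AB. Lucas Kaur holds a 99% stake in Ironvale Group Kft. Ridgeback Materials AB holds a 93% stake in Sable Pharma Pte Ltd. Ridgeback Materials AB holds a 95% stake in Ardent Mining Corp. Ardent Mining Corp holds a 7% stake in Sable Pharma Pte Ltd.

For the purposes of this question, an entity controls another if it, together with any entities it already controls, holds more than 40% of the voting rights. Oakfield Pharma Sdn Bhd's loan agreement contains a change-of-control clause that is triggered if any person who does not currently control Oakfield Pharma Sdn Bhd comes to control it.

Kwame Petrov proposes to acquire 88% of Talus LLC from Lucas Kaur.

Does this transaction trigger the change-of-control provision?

The purchase adds only to Kwame's holdings (Lucas's stake shrinks), so Kwame is the only person who could newly come to control Oakfield.
Kwame holds 73% of Ridgeback, so Kwame controls Ridgeback.
Ridgeback holds 95% of Ardent, so Kwame controls Ardent.
Ridgeback and Ardent together hold 93% + 7% = 100% of Sable, so Kwame controls Sable.
Neither Kwame nor any entity Kwame controls holds any voting interest in Oakfield.
So before the transaction, Kwame does not control Oakfield.
After the purchase, Kwame holds 88% of Talus directly, and Lucas's stake falls to 12%.
Kwame holds 88% of Talus, so Kwame controls Talus.
Talus holds 54% of Oakfield, so Kwame controls Oakfield.
Kwame did not control Oakfield before and does after, so the clause is triggered.

Yes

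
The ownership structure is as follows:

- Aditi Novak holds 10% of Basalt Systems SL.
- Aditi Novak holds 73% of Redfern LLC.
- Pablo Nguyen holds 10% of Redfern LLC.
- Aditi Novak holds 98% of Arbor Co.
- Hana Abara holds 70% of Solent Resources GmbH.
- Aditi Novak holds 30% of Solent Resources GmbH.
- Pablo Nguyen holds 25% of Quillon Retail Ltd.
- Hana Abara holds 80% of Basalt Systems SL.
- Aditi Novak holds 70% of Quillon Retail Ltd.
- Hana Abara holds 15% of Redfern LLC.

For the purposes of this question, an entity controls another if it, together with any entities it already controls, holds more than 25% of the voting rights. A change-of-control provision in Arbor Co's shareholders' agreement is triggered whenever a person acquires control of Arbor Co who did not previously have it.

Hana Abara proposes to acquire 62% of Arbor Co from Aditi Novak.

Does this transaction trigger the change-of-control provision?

Yes

The purchase adds only to Hana's holdings (Aditi's stake shrinks), so Hana is the only person who could newly come to control Arbor.
Hana holds 70% of Solent, so Hana controls Solent.
Hana holds 80% of Basalt, so Hana controls Basalt.
Neither Hana nor any entity Hana controls holds any voting interest in Arbor.
So before the transaction, Hana does not control Arbor.
After the purchase, Hana holds 62% of Arbor directly, and Aditi's stake falls to 36%.
Hana holds 62% of Arbor, so Hana controls Arbor.
Hana did not control Arbor before and does after, so the clause is triggered.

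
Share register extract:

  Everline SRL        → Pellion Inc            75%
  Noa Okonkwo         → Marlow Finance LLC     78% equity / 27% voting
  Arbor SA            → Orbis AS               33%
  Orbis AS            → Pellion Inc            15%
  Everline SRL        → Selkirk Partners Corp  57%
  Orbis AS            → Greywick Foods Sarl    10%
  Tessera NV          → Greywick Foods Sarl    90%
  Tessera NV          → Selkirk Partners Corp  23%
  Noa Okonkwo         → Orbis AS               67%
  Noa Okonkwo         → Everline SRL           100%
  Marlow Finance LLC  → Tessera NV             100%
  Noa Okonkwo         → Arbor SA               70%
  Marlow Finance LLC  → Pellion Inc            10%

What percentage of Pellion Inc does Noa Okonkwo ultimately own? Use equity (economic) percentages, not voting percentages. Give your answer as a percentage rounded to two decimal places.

Noa reaches Pellion along 4 paths.
Via Orbis: 67% × 15% = 10.05%.
Via Arbor → Orbis: 70% × 33% × 15% = 3.465%.
Via Everline: 100% × 75% = 75%.
Via Marlow: 78% × 10% = 7.8%.
Total: 10.05% + 3.465% + 75% + 7.8% = 96.315%.
Rounded: 96.32%.

96.32%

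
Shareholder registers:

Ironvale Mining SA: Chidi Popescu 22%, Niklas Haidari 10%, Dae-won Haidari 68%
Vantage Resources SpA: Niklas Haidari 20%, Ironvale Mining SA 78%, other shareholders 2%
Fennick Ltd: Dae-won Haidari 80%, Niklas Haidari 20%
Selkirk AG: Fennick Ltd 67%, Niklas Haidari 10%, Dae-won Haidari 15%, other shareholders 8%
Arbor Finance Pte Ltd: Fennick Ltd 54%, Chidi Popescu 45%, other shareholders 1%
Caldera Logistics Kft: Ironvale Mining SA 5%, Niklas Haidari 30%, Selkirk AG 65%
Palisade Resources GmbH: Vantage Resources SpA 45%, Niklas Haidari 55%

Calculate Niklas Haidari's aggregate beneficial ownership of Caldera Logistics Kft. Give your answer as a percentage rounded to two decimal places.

45.71%

Niklas reaches Caldera along 4 paths.
Via Ironvale: 10% × 5% = 0.5%.
Direct stake: 30% = 30%.
Via Fennick → Selkirk: 20% × 67% × 65% = 8.71%.
Via Selkirk: 10% × 65% = 6.5%.
Total: 0.5% + 30% + 8.71% + 6.5% = 45.71%.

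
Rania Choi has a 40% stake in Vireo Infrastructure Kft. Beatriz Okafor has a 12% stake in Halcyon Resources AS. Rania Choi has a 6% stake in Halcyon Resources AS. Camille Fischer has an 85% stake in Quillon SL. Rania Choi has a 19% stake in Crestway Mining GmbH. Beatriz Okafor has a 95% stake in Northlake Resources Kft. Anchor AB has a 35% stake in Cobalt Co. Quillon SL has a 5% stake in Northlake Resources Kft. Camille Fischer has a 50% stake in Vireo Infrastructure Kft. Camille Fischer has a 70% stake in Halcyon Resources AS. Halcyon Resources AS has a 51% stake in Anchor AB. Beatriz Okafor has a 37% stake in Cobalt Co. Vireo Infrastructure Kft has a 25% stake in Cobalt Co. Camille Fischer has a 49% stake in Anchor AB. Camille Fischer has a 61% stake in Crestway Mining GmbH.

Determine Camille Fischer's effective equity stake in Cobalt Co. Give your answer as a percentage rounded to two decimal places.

42.15%

Camille reaches Cobalt along 3 paths.
Via Anchor: 49% × 35% = 17.15%.
Via Halcyon → Anchor: 70% × 51% × 35% = 12.495%.
Via Vireo: 50% × 25% = 12.5%.
Total: 17.15% + 12.495% + 12.5% = 42.145%.
Rounded: 42.15%.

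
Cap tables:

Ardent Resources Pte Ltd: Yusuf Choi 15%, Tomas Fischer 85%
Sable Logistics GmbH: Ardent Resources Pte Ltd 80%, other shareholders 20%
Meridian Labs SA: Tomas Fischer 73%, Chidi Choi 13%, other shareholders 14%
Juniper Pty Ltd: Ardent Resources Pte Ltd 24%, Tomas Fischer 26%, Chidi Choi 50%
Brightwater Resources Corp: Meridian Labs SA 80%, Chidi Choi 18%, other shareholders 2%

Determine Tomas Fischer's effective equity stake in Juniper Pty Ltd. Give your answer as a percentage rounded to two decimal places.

46.40%

Tomas reaches Juniper along 2 paths.
Via Ardent: 85% × 24% = 20.4%.
Direct stake: 26% = 26%.
Total: 20.4% + 26% = 46.4%.
Rounded: 46.40%.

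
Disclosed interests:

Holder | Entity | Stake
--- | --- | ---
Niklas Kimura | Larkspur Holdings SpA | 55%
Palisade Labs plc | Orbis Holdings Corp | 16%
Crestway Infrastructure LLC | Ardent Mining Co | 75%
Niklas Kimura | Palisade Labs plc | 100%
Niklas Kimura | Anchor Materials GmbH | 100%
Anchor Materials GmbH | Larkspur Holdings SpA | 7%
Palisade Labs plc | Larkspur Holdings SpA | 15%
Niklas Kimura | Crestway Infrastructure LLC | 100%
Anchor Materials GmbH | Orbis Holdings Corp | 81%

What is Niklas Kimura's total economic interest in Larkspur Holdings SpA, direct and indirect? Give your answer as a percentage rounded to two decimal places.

77.00%

Niklas reaches Larkspur along 3 paths.
Via Anchor: 100% × 7% = 7%.
Via Palisade: 100% × 15% = 15%.
Direct stake: 55% = 55%.
Total: 7% + 15% + 55% = 77%.
Rounded: 77.00%.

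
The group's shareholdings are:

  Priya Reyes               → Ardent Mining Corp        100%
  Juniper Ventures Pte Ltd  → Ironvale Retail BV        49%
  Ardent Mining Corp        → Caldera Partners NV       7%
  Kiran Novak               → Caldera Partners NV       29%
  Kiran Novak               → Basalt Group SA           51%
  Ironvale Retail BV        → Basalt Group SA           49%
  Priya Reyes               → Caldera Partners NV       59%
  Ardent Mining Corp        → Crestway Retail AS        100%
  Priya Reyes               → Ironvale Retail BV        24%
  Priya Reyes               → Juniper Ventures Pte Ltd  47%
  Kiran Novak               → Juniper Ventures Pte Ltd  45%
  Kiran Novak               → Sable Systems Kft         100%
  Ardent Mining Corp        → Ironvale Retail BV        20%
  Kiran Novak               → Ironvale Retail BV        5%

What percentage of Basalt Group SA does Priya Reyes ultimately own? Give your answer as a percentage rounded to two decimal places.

Priya reaches Basalt along 3 paths.
Via Juniper → Ironvale: 47% × 49% × 49% = 11.2847%.
Via Ardent → Ironvale: 100% × 20% × 49% = 9.8%.
Via Ironvale: 24% × 49% = 11.76%.
Total: 11.2847% + 9.8% + 11.76% = 32.8447%.
Rounded: 32.84%.

32.84%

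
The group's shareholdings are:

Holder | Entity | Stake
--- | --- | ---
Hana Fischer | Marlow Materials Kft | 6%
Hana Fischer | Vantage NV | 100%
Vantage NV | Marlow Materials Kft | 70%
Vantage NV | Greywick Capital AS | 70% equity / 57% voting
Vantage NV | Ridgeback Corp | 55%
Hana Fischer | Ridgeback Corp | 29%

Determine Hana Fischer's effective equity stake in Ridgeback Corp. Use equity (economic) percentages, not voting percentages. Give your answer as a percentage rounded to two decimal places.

84.00%

Hana reaches Ridgeback along 2 paths.
Via Vantage: 100% × 55% = 55%.
Direct stake: 29% = 29%.
Total: 55% + 29% = 84%.
Rounded: 84.00%.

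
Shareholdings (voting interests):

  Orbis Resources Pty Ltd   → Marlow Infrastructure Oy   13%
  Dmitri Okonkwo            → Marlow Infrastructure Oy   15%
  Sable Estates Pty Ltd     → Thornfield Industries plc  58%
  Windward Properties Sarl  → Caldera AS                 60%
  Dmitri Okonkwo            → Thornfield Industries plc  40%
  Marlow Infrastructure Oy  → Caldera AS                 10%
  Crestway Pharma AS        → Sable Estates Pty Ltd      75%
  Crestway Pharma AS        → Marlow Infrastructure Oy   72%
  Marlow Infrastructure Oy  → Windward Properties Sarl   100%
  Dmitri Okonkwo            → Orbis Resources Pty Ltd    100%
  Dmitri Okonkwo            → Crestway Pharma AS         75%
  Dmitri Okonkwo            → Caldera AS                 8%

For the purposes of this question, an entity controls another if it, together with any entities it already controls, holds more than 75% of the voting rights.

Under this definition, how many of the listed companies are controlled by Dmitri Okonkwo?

1

Dmitri holds 100% of Orbis, so Dmitri controls Orbis.
No other company's threshold is met.
Dmitri controls 1 company.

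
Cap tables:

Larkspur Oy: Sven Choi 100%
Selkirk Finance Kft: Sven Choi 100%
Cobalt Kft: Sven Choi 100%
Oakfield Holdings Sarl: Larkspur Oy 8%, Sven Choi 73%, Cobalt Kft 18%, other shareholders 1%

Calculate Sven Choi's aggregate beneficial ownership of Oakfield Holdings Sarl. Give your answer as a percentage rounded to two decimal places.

Sven reaches Oakfield along 3 paths.
Via Larkspur: 100% × 8% = 8%.
Direct stake: 73% = 73%.
Via Cobalt: 100% × 18% = 18%.
Total: 8% + 73% + 18% = 99%.
Rounded: 99.00%.

99.00%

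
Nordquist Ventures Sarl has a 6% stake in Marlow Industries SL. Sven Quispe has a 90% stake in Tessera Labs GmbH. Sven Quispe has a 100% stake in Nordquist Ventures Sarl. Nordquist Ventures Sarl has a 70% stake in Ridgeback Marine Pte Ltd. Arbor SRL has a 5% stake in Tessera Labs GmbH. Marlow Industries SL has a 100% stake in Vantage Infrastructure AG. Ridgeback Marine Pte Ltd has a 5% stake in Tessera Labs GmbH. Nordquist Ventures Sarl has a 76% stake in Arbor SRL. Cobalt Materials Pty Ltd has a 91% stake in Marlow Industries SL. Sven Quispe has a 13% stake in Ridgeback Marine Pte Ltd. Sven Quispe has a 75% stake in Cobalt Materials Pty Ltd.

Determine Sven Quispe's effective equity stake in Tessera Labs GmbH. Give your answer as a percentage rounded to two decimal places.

Sven reaches Tessera along 4 paths.
Direct stake: 90% = 90%.
Via Nordquist → Arbor: 100% × 76% × 5% = 3.8%.
Via Nordquist → Ridgeback: 100% × 70% × 5% = 3.5%.
Via Ridgeback: 13% × 5% = 0.65%.
Total: 90% + 3.8% + 3.5% + 0.65% = 97.95%.

97.95%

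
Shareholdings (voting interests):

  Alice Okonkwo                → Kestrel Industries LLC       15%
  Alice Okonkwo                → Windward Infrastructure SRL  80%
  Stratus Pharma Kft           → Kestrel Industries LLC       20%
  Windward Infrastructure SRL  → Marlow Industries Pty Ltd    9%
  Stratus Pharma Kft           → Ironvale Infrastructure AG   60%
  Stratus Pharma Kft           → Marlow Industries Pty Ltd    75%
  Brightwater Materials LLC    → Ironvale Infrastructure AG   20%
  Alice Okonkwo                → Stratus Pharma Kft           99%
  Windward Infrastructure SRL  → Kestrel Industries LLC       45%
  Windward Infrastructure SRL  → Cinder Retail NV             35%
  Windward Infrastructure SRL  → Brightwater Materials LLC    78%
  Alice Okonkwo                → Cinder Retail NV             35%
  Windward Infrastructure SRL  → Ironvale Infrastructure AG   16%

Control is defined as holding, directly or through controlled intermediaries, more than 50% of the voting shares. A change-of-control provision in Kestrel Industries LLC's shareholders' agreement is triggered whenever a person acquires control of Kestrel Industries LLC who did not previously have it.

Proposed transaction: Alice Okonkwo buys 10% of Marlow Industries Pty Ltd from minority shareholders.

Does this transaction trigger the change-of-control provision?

No

The purchase changes only Alice's holdings, so Alice is the only person who could newly come to control Kestrel.
Alice holds 80% of Windward, so Alice controls Windward.
Alice holds 99% of Stratus, so Alice controls Stratus.
Windward and Stratus and Alice together hold 45% + 20% + 15% = 80% of Kestrel, so Alice controls Kestrel.
So Alice already controls Kestrel before the transaction.
After the purchase, Alice holds 10% of Marlow directly.
Alice controlled Kestrel already, so this is not a new person acquiring control; every other person's position is unchanged or reduced.
No new person acquires control, so the clause is not triggered.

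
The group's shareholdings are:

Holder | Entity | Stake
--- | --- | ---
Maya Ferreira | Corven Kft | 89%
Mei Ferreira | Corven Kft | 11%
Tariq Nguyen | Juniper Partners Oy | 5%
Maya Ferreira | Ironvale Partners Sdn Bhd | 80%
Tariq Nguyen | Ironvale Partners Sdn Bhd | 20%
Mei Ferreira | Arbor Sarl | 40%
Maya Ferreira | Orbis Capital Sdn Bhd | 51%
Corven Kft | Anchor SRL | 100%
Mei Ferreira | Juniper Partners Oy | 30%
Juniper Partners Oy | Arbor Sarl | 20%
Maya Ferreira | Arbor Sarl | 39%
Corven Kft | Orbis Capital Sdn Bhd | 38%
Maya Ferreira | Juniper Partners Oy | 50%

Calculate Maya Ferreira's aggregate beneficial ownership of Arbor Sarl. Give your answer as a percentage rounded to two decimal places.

Maya reaches Arbor along 2 paths.
Via Juniper: 50% × 20% = 10%.
Direct stake: 39% = 39%.
Total: 10% + 39% = 49%.
Rounded: 49.00%.

49.00%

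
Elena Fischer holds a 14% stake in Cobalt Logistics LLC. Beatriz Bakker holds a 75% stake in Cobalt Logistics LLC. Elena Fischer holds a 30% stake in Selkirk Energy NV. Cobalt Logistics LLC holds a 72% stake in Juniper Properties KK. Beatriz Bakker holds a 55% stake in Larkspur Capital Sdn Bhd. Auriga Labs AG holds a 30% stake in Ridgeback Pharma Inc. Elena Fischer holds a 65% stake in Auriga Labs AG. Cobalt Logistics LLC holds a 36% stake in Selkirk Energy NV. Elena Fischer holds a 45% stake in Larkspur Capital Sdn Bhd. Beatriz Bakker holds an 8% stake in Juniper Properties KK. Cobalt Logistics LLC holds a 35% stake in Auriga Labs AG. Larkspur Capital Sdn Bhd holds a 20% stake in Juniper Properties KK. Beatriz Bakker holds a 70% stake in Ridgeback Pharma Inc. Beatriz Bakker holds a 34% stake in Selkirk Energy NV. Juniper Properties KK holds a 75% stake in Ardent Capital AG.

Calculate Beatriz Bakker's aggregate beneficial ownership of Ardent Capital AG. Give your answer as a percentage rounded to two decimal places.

54.75%

Beatriz reaches Ardent along 3 paths.
Via Larkspur → Juniper: 55% × 20% × 75% = 8.25%.
Via Cobalt → Juniper: 75% × 72% × 75% = 40.5%.
Via Juniper: 8% × 75% = 6%.
Total: 8.25% + 40.5% + 6% = 54.75%.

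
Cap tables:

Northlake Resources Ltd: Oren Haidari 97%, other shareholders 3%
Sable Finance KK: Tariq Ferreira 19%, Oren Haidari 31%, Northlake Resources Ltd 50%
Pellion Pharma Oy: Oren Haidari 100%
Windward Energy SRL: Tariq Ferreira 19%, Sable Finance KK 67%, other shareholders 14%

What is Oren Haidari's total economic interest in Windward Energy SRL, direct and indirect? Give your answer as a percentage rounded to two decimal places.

Oren reaches Windward along 2 paths.
Via Sable: 31% × 67% = 20.77%.
Via Northlake → Sable: 97% × 50% × 67% = 32.495%.
Total: 20.77% + 32.495% = 53.265%.
Rounded: 53.27%.

53.27%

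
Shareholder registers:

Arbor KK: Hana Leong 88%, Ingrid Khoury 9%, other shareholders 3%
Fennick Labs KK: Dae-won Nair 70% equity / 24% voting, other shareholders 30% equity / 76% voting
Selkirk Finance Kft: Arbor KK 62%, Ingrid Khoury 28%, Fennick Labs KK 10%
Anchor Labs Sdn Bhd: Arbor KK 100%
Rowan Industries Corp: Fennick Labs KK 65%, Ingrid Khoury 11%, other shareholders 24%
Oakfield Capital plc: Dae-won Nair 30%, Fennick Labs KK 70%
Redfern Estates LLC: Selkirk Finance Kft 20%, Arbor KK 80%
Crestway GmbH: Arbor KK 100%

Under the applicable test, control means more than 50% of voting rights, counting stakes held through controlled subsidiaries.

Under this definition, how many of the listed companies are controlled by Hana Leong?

5

Hana holds 88% of Arbor, so Hana controls Arbor.
Arbor holds 62% of Selkirk, so Hana controls Selkirk.
Arbor holds 100% of Anchor, so Hana controls Anchor.
Selkirk and Arbor together hold 20% + 80% = 100% of Redfern, so Hana controls Redfern.
Arbor holds 100% of Crestway, so Hana controls Crestway.
No other company's threshold is met.
Hana controls 5 companies.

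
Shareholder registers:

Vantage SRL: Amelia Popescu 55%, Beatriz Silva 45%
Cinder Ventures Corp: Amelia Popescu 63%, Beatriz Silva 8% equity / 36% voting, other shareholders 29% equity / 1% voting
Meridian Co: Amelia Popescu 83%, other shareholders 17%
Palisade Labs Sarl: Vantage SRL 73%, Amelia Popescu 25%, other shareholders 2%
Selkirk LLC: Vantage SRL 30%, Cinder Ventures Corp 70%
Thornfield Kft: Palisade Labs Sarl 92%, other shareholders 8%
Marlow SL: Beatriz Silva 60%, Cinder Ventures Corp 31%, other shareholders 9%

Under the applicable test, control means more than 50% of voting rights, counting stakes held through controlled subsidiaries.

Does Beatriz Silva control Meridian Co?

No

Beatriz holds 60% of Marlow, so Beatriz controls Marlow.
Neither Beatriz nor any entity Beatriz controls holds any voting interest in Meridian.
So Beatriz does not control Meridian.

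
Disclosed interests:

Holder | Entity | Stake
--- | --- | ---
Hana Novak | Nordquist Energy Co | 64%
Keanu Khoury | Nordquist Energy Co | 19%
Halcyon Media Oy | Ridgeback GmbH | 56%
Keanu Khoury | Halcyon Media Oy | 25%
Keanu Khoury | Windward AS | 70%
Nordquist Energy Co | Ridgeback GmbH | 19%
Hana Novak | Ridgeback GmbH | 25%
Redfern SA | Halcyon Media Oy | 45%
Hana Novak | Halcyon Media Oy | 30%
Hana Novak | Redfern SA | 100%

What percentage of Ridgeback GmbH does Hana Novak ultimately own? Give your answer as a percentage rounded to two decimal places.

79.16%

Hana reaches Ridgeback along 4 paths.
Direct stake: 25% = 25%.
Via Nordquist: 64% × 19% = 12.16%.
Via Redfern → Halcyon: 100% × 45% × 56% = 25.2%.
Via Halcyon: 30% × 56% = 16.8%.
Total: 25% + 12.16% + 25.2% + 16.8% = 79.16%.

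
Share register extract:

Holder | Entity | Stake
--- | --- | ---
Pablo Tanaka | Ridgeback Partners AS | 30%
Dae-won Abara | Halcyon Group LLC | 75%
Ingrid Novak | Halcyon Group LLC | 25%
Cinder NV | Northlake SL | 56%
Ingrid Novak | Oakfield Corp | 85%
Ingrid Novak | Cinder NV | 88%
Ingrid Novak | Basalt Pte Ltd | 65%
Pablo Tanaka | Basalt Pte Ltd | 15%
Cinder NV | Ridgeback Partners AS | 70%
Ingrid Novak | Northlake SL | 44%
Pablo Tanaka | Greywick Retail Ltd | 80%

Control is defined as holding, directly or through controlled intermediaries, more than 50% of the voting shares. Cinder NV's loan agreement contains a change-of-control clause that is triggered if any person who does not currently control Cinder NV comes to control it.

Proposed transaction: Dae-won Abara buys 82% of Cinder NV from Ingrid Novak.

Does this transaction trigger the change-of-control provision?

The purchase adds only to Dae-won's holdings (Ingrid's stake shrinks), so Dae-won is the only person who could newly come to control Cinder.
Dae-won holds 75% of Halcyon, so Dae-won controls Halcyon.
Neither Dae-won nor any entity Dae-won controls holds any voting interest in Cinder.
So before the transaction, Dae-won does not control Cinder.
After the purchase, Dae-won holds 82% of Cinder directly, and Ingrid's stake falls to 6%.
Dae-won holds 82% of Cinder, so Dae-won controls Cinder.
Dae-won did not control Cinder before and does after, so the clause is triggered.

Yes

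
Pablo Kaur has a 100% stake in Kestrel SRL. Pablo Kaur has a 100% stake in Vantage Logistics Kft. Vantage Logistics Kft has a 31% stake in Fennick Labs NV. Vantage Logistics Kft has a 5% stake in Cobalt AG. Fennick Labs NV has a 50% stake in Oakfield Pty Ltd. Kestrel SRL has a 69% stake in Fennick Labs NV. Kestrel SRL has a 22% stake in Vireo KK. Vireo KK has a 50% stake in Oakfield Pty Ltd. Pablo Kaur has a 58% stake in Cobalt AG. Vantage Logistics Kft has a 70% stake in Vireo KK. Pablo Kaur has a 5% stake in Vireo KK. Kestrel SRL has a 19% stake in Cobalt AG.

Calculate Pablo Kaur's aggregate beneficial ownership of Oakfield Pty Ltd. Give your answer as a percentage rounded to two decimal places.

Pablo reaches Oakfield along 5 paths.
Via Kestrel → Fennick: 100% × 69% × 50% = 34.5%.
Via Vantage → Fennick: 100% × 31% × 50% = 15.5%.
Via Vantage → Vireo: 100% × 70% × 50% = 35%.
Via Vireo: 5% × 50% = 2.5%.
Via Kestrel → Vireo: 100% × 22% × 50% = 11%.
Total: 34.5% + 15.5% + 35% + 2.5% + 11% = 98.5%.
Rounded: 98.50%.

98.50%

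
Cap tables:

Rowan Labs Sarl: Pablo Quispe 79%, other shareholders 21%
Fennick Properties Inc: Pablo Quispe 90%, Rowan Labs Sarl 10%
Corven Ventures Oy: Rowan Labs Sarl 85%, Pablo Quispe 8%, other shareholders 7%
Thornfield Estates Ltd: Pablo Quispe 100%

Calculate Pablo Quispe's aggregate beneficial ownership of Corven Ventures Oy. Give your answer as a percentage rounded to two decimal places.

Pablo reaches Corven along 2 paths.
Via Rowan: 79% × 85% = 67.15%.
Direct stake: 8% = 8%.
Total: 67.15% + 8% = 75.15%.

75.15%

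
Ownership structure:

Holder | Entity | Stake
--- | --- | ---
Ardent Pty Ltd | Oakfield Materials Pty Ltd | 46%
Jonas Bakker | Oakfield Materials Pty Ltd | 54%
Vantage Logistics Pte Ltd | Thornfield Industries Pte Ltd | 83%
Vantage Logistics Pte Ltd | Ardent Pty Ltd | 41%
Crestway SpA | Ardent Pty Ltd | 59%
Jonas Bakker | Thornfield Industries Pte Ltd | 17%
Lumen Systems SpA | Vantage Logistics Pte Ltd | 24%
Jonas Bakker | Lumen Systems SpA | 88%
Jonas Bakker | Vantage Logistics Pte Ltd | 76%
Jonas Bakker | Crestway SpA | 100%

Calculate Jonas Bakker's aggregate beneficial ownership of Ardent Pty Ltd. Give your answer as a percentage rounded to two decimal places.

98.82%

Jonas reaches Ardent along 3 paths.
Via Crestway: 100% × 59% = 59%.
Via Vantage: 76% × 41% = 31.16%.
Via Lumen → Vantage: 88% × 24% × 41% = 8.6592%.
Total: 59% + 31.16% + 8.6592% = 98.8192%.
Rounded: 98.82%.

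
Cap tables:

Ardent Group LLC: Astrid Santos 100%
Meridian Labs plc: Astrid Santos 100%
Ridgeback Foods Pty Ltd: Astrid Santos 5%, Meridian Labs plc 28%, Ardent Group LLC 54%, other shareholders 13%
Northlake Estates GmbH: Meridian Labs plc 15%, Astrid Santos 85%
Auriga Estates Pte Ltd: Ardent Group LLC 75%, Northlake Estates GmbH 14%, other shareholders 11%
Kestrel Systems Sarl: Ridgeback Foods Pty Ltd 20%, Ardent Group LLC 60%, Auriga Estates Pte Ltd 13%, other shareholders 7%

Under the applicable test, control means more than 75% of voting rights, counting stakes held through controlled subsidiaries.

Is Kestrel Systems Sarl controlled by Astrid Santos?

Astrid holds 100% of Meridian, so Astrid controls Meridian.
Meridian and Astrid together hold 15% + 85% = 100% of Northlake, so Astrid controls Northlake.
Astrid holds 100% of Ardent, so Astrid controls Ardent.
Ardent and Northlake together hold 75% + 14% = 89% of Auriga, so Astrid controls Auriga.
Astrid and Meridian and Ardent together hold 5% + 28% + 54% = 87% of Ridgeback, so Astrid controls Ridgeback.
Ridgeback and Ardent and Auriga together hold 20% + 60% + 13% = 93% of Kestrel, so Astrid controls Kestrel.

Yes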